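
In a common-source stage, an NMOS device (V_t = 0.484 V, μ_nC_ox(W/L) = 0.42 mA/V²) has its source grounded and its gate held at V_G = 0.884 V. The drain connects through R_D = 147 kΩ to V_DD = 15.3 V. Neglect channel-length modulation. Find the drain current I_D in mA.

I_D = 0.0336 mA

V_GS = V_G = 0.884 V, so V_ov = 0.884 − 0.484 = 0.4 V.
Assume saturation: I_D = ½ k_n V_ov² = 0.5 × 0.42 × 0.4² = 0.0336 mA, giving V_DS = V_DD − I_D R_D = 15.3 − 0.0336 × 147 = 10.4 V.
V_DS = 10.4 V ≥ V_ov = 0.4 V, confirming saturation.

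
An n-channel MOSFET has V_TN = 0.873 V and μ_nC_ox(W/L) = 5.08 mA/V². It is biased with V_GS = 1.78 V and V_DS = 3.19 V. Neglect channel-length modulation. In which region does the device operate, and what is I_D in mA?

Saturation; I_D = 2.09 mA

V_ov = V_GS − V_TN = 1.78 − 0.873 = 0.907 V.
Since V_DS = 3.19 V ≥ V_ov = 0.907 V, the device is in saturation.
I_D = ½ k_n V_ov² = 0.5 × 5.08 × 0.907² = 2.09 mA.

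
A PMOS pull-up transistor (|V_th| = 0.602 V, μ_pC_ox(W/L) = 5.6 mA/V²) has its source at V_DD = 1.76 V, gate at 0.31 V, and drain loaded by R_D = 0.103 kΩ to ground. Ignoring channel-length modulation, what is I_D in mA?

V_SG = V_DD − V_G = 1.76 − 0.31 = 1.45 V, so V_ov = 1.45 − 0.602 = 0.848 V.
Assume saturation: I_D = ½ k_p V_ov² = 0.5 × 5.6 × 0.848² = 2.01 mA, giving V_SD = V_DD − I_D R_D = 1.76 − 2.01 × 0.103 = 1.55 V.
V_SD = 1.55 V ≥ V_ov = 0.848 V, confirming saturation.

I_D = 2.01 mA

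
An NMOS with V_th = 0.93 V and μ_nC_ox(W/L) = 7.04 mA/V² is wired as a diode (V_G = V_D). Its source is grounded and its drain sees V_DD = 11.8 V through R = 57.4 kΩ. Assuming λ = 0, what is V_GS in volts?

With gate tied to drain, V_GS = V_DS ≥ V_GS − V_th, so the device is in saturation.
KCL at the drain: ½ k_n (V_GS − V_th)² = (V_DD − V_GS)/R.
Let x = V_GS − 0.93. Then 202 x² + x − 10.87 = 0, giving x = 0.229 V (positive root), so V_GS = 1.16 V.
I_D = (V_DD − V_GS)/R = (11.8 − 1.16) / 57.4 = 0.185 mA.

V_GS = 1.16 V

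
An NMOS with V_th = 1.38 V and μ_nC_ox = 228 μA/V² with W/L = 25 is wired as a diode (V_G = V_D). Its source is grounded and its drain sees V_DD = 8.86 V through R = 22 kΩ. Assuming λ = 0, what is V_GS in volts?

With gate tied to drain, V_GS = V_DS ≥ V_GS − V_th, so the device is in saturation.
k_n = μ_nC_ox · (W/L) = 5.7 mA/V².
KCL at the drain: ½ k_n (V_GS − V_th)² = (V_DD − V_GS)/R.
Let x = V_GS − 1.38. Then 62.7 x² + x − 7.48 = 0, giving x = 0.338 V (positive root), so V_GS = 1.72 V.
I_D = (V_DD − V_GS)/R = (8.86 − 1.72) / 22 = 0.325 mA.

V_GS = 1.72 V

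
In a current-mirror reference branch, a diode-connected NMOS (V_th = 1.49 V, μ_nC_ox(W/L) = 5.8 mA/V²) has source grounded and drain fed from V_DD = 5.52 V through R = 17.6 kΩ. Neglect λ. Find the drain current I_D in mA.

I_D = 0.214 mA

With gate tied to drain, V_GS = V_DS ≥ V_GS − V_th, so the device is in saturation.
KCL at the drain: ½ k_n (V_GS − V_th)² = (V_DD − V_GS)/R.
Let x = V_GS − 1.49. Then 51 x² + x − 4.03 = 0, giving x = 0.271 V (positive root), so V_GS = 1.76 V.
I_D = (V_DD − V_GS)/R = (5.52 − 1.76) / 17.6 = 0.214 mA.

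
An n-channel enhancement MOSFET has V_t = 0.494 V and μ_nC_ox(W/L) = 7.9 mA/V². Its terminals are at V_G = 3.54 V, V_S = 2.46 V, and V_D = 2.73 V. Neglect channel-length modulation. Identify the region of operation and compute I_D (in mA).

V_GS = V_G − V_S = 3.54 − 2.46 = 1.08 V; V_DS = V_D − V_S = 2.73 − 2.46 = 0.27 V.
V_ov = V_GS − V_t = 1.08 − 0.494 = 0.586 V.
Since V_DS = 0.27 V < V_ov = 0.586 V, the device is in the triode region.
I_D = k_n [V_ov · V_DS − ½ V_DS²] = 7.9 × [0.586 × 0.27 − 0.5 × 0.27²] = 0.962 mA.

Triode; I_D = 0.962 mA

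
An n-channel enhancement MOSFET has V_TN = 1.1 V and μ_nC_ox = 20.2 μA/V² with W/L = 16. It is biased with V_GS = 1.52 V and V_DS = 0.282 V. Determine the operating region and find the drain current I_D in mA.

Triode; I_D = 0.0254 mA

k_n = μ_nC_ox · (W/L) = 0.3232 mA/V².
V_ov = V_GS − V_TN = 1.52 − 1.1 = 0.42 V.
Since V_DS = 0.282 V < V_ov = 0.42 V, the device is in the triode region.
I_D = k_n [V_ov · V_DS − ½ V_DS²] = 0.3232 × [0.42 × 0.282 − 0.5 × 0.282²] = 0.0254 mA.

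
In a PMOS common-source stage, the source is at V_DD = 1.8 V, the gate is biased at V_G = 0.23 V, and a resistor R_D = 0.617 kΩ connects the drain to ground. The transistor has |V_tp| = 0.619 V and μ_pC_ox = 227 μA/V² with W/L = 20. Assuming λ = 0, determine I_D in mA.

I_D = 1.85 mA

V_SG = V_DD − V_G = 1.8 − 0.23 = 1.57 V, so V_ov = 1.57 − 0.619 = 0.951 V.
k_p = μ_pC_ox · (W/L) = 4.54 mA/V².
Assume saturation: I_D = ½ k_p V_ov² = 0.5 × 4.54 × 0.951² = 2.05 mA, giving V_SD = V_DD − I_D R_D = 1.8 − 2.05 × 0.617 = 0.533 V.
But 0.533 V < V_ov = 0.951 V, so the device is actually in triode.
In triode I_D = k_p[V_ov V_SD − ½ V_SD²] and I_D = (V_DD − V_SD)/R_D. Equating: 1.4 V_SD² − 3.664 V_SD + 1.8 = 0, giving V_SD = 0.656 V (the root below V_ov).
I_D = (1.8 − 0.656) / 0.617 = 1.85 mA.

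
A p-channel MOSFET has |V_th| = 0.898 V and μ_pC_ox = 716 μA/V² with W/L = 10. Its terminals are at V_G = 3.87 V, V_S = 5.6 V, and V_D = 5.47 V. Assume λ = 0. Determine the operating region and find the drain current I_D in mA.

Triode; I_D = 0.714 mA

V_SG = V_S − V_G = 5.6 − 3.87 = 1.73 V; V_SD = V_S − V_D = 5.6 − 5.47 = 0.13 V.
k_p = μ_pC_ox · (W/L) = 7.16 mA/V².
V_ov = V_SG − |V_th| = 1.73 − 0.898 = 0.832 V.
Since V_SD = 0.13 V < V_ov = 0.832 V, the device is in the triode region.
I_D = k_p [V_ov · V_SD − ½ V_SD²] = 7.16 × [0.832 × 0.13 − 0.5 × 0.13²] = 0.714 mA.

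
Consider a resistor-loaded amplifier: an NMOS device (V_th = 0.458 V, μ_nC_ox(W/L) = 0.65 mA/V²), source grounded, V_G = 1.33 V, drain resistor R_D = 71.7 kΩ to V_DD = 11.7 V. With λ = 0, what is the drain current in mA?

I_D = 0.158 mA

V_GS = V_G = 1.33 V, so V_ov = 1.33 − 0.458 = 0.872 V.
Assume saturation: I_D = ½ k_n V_ov² = 0.5 × 0.65 × 0.872² = 0.247 mA, giving V_DS = V_DD − I_D R_D = 11.7 − 0.247 × 71.7 = -6.02 V.
But -6.02 V < V_ov = 0.872 V, so the device is actually in triode.
In triode I_D = k_n[V_ov V_DS − ½ V_DS²] and I_D = (V_DD − V_DS)/R_D. Equating: 23.3 V_DS² − 41.64 V_DS + 11.7 = 0, giving V_DS = 0.349 V (the root below V_ov).
I_D = (11.7 − 0.349) / 71.7 = 0.158 mA.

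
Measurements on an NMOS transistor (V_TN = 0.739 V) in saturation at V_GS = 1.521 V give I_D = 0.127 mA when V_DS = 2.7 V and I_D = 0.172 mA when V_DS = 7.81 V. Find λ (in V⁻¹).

λ = 0.0853 V⁻¹

With V_GS fixed, I_D ∝ (1 + λ V_DS) in saturation, so I_D2/I_D1 = (1 + λ V_DS2)/(1 + λ V_DS1).
0.172/0.127 = 1.354 = (1 + 7.81 λ)/(1 + 2.7 λ).
Solving: λ (I_D1 V_DS2 − I_D2 V_DS1) = I_D2 − I_D1, so λ = (0.172 − 0.127) / (0.127 × 7.81 − 0.172 × 2.7) = 0.045 / 0.527 = 0.0853 V⁻¹.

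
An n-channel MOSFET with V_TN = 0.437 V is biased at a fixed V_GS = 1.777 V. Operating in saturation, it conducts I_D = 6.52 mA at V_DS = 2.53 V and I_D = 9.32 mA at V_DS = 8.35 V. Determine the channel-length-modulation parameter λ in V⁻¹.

λ = 0.0907 V⁻¹

With V_GS fixed, I_D ∝ (1 + λ V_DS) in saturation, so I_D2/I_D1 = (1 + λ V_DS2)/(1 + λ V_DS1).
9.32/6.52 = 1.429 = (1 + 8.35 λ)/(1 + 2.53 λ).
Solving: λ (I_D1 V_DS2 − I_D2 V_DS1) = I_D2 − I_D1, so λ = (9.32 − 6.52) / (6.52 × 8.35 − 9.32 × 2.53) = 2.8 / 30.9 = 0.0907 V⁻¹.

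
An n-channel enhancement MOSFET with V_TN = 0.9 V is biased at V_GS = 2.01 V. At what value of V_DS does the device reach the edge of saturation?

V_DS,sat = 1.11 V

The boundary between triode and saturation is V_DS = V_GS − V_TN = V_ov.
V_ov = 2.01 − 0.9 = 1.11 V.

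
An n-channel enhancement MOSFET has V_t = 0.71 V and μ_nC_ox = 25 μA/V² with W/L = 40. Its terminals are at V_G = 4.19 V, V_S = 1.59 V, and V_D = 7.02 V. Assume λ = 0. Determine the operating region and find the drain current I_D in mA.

Saturation; I_D = 1.79 mA

V_GS = V_G − V_S = 4.19 − 1.59 = 2.6 V; V_DS = V_D − V_S = 7.02 − 1.59 = 5.43 V.
k_n = μ_nC_ox · (W/L) = 1 mA/V².
V_ov = V_GS − V_t = 2.6 − 0.71 = 1.89 V.
Since V_DS = 5.43 V ≥ V_ov = 1.89 V, the device is in saturation.
I_D = ½ k_n V_ov² = 0.5 × 1 × 1.89² = 1.79 mA.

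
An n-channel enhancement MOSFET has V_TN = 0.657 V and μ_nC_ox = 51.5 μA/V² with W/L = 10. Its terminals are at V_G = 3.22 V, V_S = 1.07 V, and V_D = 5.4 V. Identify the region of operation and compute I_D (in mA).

V_GS = V_G − V_S = 3.22 − 1.07 = 2.15 V; V_DS = V_D − V_S = 5.4 − 1.07 = 4.33 V.
k_n = μ_nC_ox · (W/L) = 0.515 mA/V².
V_ov = V_GS − V_TN = 2.15 − 0.657 = 1.49 V.
Since V_DS = 4.33 V ≥ V_ov = 1.49 V, the device is in saturation.
I_D = ½ k_n V_ov² = 0.5 × 0.515 × 1.49² = 0.574 mA.

Saturation; I_D = 0.574 mA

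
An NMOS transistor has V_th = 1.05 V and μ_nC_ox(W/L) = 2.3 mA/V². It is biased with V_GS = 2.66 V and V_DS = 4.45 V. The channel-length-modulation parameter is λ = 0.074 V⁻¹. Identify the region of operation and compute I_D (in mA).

V_ov = V_GS − V_th = 2.66 − 1.05 = 1.61 V.
Since V_DS = 4.45 V ≥ V_ov = 1.61 V, the device is in saturation.
I_D = ½ k_n V_ov² (1 + λ V_DS) = 0.5 × 2.3 × 1.61² × (1 + 0.074 × 4.45) = 3.96 mA.

Saturation; I_D = 3.96 mA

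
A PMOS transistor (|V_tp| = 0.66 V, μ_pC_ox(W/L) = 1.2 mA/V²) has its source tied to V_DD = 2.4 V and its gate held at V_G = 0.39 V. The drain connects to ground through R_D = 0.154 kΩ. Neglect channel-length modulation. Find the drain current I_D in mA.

V_SG = V_DD − V_G = 2.4 − 0.39 = 2.01 V, so V_ov = 2.01 − 0.66 = 1.35 V.
Assume saturation: I_D = ½ k_p V_ov² = 0.5 × 1.2 × 1.35² = 1.09 mA, giving V_SD = V_DD − I_D R_D = 2.4 − 1.09 × 0.154 = 2.23 V.
V_SD = 2.23 V ≥ V_ov = 1.35 V, confirming saturation.

I_D = 1.09 mA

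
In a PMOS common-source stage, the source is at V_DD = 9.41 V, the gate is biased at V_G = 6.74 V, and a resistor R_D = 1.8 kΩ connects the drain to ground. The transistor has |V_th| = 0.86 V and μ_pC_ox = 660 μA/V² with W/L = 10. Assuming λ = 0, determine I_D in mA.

V_SG = V_DD − V_G = 9.41 − 6.74 = 2.67 V, so V_ov = 2.67 − 0.86 = 1.81 V.
k_p = μ_pC_ox · (W/L) = 6.6 mA/V².
Assume saturation: I_D = ½ k_p V_ov² = 0.5 × 6.6 × 1.81² = 10.8 mA, giving V_SD = V_DD − I_D R_D = 9.41 − 10.8 × 1.8 = -10.1 V.
But -10.1 V < V_ov = 1.81 V, so the device is actually in triode.
In triode I_D = k_p[V_ov V_SD − ½ V_SD²] and I_D = (V_DD − V_SD)/R_D. Equating: 5.94 V_SD² − 22.5 V_SD + 9.41 = 0, giving V_SD = 0.479 V (the root below V_ov).
I_D = (9.41 − 0.479) / 1.8 = 4.96 mA.

I_D = 4.96 mA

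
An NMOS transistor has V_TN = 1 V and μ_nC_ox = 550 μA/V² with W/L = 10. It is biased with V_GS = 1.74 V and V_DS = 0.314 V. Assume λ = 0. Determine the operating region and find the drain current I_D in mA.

k_n = μ_nC_ox · (W/L) = 5.5 mA/V².
V_ov = V_GS − V_TN = 1.74 − 1 = 0.74 V.
Since V_DS = 0.314 V < V_ov = 0.74 V, the device is in the triode region.
I_D = k_n [V_ov · V_DS − ½ V_DS²] = 5.5 × [0.74 × 0.314 − 0.5 × 0.314²] = 1.01 mA.

Triode; I_D = 1.01 mA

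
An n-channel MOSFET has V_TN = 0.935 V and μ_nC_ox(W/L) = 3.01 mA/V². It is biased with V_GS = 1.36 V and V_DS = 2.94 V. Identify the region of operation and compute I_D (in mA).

V_ov = V_GS − V_TN = 1.36 − 0.935 = 0.425 V.
Since V_DS = 2.94 V ≥ V_ov = 0.425 V, the device is in saturation.
I_D = ½ k_n V_ov² = 0.5 × 3.01 × 0.425² = 0.272 mA.

Saturation; I_D = 0.272 mA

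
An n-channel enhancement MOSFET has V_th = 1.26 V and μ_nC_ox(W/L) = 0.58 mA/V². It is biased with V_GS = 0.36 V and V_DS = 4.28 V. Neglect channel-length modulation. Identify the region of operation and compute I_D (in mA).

V_GS = 0.36 V < V_th = 1.26 V, so the transistor is in cutoff.

Cutoff; I_D = 0 mA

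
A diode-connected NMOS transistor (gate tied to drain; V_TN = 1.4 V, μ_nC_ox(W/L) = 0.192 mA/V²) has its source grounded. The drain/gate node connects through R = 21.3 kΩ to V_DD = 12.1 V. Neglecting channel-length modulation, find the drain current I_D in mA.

I_D = 0.406 mA

With gate tied to drain, V_GS = V_DS ≥ V_GS − V_TN, so the device is in saturation.
KCL at the drain: ½ k_n (V_GS − V_TN)² = (V_DD − V_GS)/R.
Let x = V_GS − 1.4. Then 2.04 x² + x − 10.7 = 0, giving x = 2.06 V (positive root), so V_GS = 3.46 V.
I_D = (V_DD − V_GS)/R = (12.1 − 3.46) / 21.3 = 0.406 mA.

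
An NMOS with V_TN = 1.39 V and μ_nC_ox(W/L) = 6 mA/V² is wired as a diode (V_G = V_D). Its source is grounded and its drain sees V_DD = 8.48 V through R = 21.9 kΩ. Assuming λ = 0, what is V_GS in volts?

With gate tied to drain, V_GS = V_DS ≥ V_GS − V_TN, so the device is in saturation.
KCL at the drain: ½ k_n (V_GS − V_TN)² = (V_DD − V_GS)/R.
Let x = V_GS − 1.39. Then 65.7 x² + x − 7.09 = 0, giving x = 0.321 V (positive root), so V_GS = 1.71 V.
I_D = (V_DD − V_GS)/R = (8.48 − 1.71) / 21.9 = 0.309 mA.

V_GS = 1.71 V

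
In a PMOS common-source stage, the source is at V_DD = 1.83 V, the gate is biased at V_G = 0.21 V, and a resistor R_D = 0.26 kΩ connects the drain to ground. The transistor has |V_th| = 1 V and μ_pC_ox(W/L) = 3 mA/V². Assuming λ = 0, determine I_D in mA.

V_SG = V_DD − V_G = 1.83 − 0.21 = 1.62 V, so V_ov = 1.62 − 1 = 0.62 V.
Assume saturation: I_D = ½ k_p V_ov² = 0.5 × 3 × 0.62² = 0.577 mA, giving V_SD = V_DD − I_D R_D = 1.83 − 0.577 × 0.26 = 1.68 V.
V_SD = 1.68 V ≥ V_ov = 0.62 V, confirming saturation.

I_D = 0.577 mA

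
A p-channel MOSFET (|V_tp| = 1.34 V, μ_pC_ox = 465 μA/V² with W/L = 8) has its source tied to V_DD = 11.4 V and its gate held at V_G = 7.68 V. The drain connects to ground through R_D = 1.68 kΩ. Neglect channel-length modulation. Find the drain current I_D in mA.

V_SG = V_DD − V_G = 11.4 − 7.68 = 3.72 V, so V_ov = 3.72 − 1.34 = 2.38 V.
k_p = μ_pC_ox · (W/L) = 3.72 mA/V².
Assume saturation: I_D = ½ k_p V_ov² = 0.5 × 3.72 × 2.38² = 10.5 mA, giving V_SD = V_DD − I_D R_D = 11.4 − 10.5 × 1.68 = -6.3 V.
But -6.3 V < V_ov = 2.38 V, so the device is actually in triode.
In triode I_D = k_p[V_ov V_SD − ½ V_SD²] and I_D = (V_DD − V_SD)/R_D. Equating: 3.12 V_SD² − 15.87 V_SD + 11.4 = 0, giving V_SD = 0.866 V (the root below V_ov).
I_D = (11.4 − 0.866) / 1.68 = 6.27 mA.

I_D = 6.27 mA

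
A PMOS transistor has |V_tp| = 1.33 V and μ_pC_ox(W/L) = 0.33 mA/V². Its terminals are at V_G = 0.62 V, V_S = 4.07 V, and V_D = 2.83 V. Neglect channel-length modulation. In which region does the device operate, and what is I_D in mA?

V_SG = V_S − V_G = 4.07 − 0.62 = 3.45 V; V_SD = V_S − V_D = 4.07 − 2.83 = 1.24 V.
V_ov = V_SG − |V_tp| = 3.45 − 1.33 = 2.12 V.
Since V_SD = 1.24 V < V_ov = 2.12 V, the device is in the triode region.
I_D = k_p [V_ov · V_SD − ½ V_SD²] = 0.33 × [2.12 × 1.24 − 0.5 × 1.24²] = 0.614 mA.

Triode; I_D = 0.614 mA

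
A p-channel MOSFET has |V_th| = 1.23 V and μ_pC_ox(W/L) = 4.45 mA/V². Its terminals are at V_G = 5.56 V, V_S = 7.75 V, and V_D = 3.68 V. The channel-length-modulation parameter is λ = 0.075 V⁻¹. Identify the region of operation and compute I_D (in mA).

V_SG = V_S − V_G = 7.75 − 5.56 = 2.19 V; V_SD = V_S − V_D = 7.75 − 3.68 = 4.07 V.
V_ov = V_SG − |V_th| = 2.19 − 1.23 = 0.96 V.
Since V_SD = 4.07 V ≥ V_ov = 0.96 V, the device is in saturation.
I_D = ½ k_p V_ov² (1 + λ V_SD) = 0.5 × 4.45 × 0.96² × (1 + 0.075 × 4.07) = 2.68 mA.

Saturation; I_D = 2.68 mA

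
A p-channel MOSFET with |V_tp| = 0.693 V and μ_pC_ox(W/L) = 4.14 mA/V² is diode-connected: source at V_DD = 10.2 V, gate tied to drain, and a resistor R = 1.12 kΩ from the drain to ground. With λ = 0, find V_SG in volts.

V_SG = 2.51 V

With gate tied to drain, V_SG = V_SD ≥ V_SG − |V_tp|, so the device is in saturation.
KCL at the drain: ½ k_p (V_SG − |V_tp|)² = (V_DD − V_SG)/R.
Let x = V_SG − 0.693. Then 2.32 x² + x − 9.507 = 0, giving x = 1.82 V (positive root), so V_SG = 2.51 V.
I_D = (V_DD − V_SG)/R = (10.2 − 2.51) / 1.12 = 6.86 mA.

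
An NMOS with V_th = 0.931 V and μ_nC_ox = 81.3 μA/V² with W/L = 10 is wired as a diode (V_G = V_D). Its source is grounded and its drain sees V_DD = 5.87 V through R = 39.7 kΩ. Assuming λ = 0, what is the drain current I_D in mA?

I_D = 0.111 mA

With gate tied to drain, V_GS = V_DS ≥ V_GS − V_th, so the device is in saturation.
k_n = μ_nC_ox · (W/L) = 0.813 mA/V².
KCL at the drain: ½ k_n (V_GS − V_th)² = (V_DD − V_GS)/R.
Let x = V_GS − 0.931. Then 16.1 x² + x − 4.939 = 0, giving x = 0.523 V (positive root), so V_GS = 1.45 V.
I_D = (V_DD − V_GS)/R = (5.87 − 1.45) / 39.7 = 0.111 mA.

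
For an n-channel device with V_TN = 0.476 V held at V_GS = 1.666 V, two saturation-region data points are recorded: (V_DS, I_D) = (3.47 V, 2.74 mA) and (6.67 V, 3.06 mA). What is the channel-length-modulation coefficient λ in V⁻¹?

With V_GS fixed, I_D ∝ (1 + λ V_DS) in saturation, so I_D2/I_D1 = (1 + λ V_DS2)/(1 + λ V_DS1).
3.06/2.74 = 1.117 = (1 + 6.67 λ)/(1 + 3.47 λ).
Solving: λ (I_D1 V_DS2 − I_D2 V_DS1) = I_D2 − I_D1, so λ = (3.06 − 2.74) / (2.74 × 6.67 − 3.06 × 3.47) = 0.32 / 7.66 = 0.0418 V⁻¹.

λ = 0.0418 V⁻¹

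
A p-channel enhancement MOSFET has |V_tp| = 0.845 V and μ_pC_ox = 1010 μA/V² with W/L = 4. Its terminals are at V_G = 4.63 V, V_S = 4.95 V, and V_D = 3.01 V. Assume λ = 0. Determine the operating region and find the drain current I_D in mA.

Cutoff; I_D = 0 mA

V_SG = V_S − V_G = 4.95 − 4.63 = 0.32 V; V_SD = V_S − V_D = 4.95 − 3.01 = 1.94 V.
V_SG = 0.32 V < |V_tp| = 0.845 V, so the transistor is in cutoff.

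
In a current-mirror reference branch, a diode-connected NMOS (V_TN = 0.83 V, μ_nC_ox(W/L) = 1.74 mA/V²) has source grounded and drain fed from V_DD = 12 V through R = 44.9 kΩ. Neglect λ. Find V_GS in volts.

V_GS = 1.35 V

With gate tied to drain, V_GS = V_DS ≥ V_GS − V_TN, so the device is in saturation.
KCL at the drain: ½ k_n (V_GS − V_TN)² = (V_DD − V_GS)/R.
Let x = V_GS − 0.83. Then 39.1 x² + x − 11.17 = 0, giving x = 0.522 V (positive root), so V_GS = 1.35 V.
I_D = (V_DD − V_GS)/R = (12 − 1.35) / 44.9 = 0.237 mA.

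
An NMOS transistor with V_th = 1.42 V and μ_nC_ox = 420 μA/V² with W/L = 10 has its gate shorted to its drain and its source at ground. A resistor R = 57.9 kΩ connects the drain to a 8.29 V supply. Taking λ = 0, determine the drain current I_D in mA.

I_D = 0.115 mA

With gate tied to drain, V_GS = V_DS ≥ V_GS − V_th, so the device is in saturation.
k_n = μ_nC_ox · (W/L) = 4.2 mA/V².
KCL at the drain: ½ k_n (V_GS − V_th)² = (V_DD − V_GS)/R.
Let x = V_GS − 1.42. Then 122 x² + x − 6.87 = 0, giving x = 0.234 V (positive root), so V_GS = 1.65 V.
I_D = (V_DD − V_GS)/R = (8.29 − 1.65) / 57.9 = 0.115 mA.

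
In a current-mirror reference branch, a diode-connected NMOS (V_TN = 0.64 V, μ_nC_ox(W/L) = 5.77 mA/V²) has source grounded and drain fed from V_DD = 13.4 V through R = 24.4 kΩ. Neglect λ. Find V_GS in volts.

V_GS = 1.06 V

With gate tied to drain, V_GS = V_DS ≥ V_GS − V_TN, so the device is in saturation.
KCL at the drain: ½ k_n (V_GS − V_TN)² = (V_DD − V_GS)/R.
Let x = V_GS − 0.64. Then 70.4 x² + x − 12.76 = 0, giving x = 0.419 V (positive root), so V_GS = 1.06 V.
I_D = (V_DD − V_GS)/R = (13.4 − 1.06) / 24.4 = 0.506 mA.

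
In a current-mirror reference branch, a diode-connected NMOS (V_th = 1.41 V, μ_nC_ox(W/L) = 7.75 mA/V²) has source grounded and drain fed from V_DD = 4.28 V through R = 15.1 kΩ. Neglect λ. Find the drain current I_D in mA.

With gate tied to drain, V_GS = V_DS ≥ V_GS − V_th, so the device is in saturation.
KCL at the drain: ½ k_n (V_GS − V_th)² = (V_DD − V_GS)/R.
Let x = V_GS − 1.41. Then 58.5 x² + x − 2.87 = 0, giving x = 0.213 V (positive root), so V_GS = 1.62 V.
I_D = (V_DD − V_GS)/R = (4.28 − 1.62) / 15.1 = 0.176 mA.

I_D = 0.176 mA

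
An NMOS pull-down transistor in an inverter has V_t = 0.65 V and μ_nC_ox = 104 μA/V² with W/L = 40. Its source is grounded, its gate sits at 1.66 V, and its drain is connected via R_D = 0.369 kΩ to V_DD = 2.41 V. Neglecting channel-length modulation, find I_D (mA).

I_D = 2.12 mA

V_GS = V_G = 1.66 V, so V_ov = 1.66 − 0.65 = 1.01 V.
k_n = μ_nC_ox · (W/L) = 4.16 mA/V².
Assume saturation: I_D = ½ k_n V_ov² = 0.5 × 4.16 × 1.01² = 2.12 mA, giving V_DS = V_DD − I_D R_D = 2.41 − 2.12 × 0.369 = 1.63 V.
V_DS = 1.63 V ≥ V_ov = 1.01 V, confirming saturation.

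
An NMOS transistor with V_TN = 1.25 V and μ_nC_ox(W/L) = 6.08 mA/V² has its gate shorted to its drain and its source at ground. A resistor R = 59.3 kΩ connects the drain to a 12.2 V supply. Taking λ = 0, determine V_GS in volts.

With gate tied to drain, V_GS = V_DS ≥ V_GS − V_TN, so the device is in saturation.
KCL at the drain: ½ k_n (V_GS − V_TN)² = (V_DD − V_GS)/R.
Let x = V_GS − 1.25. Then 180 x² + x − 10.95 = 0, giving x = 0.244 V (positive root), so V_GS = 1.49 V.
I_D = (V_DD − V_GS)/R = (12.2 − 1.49) / 59.3 = 0.181 mA.

V_GS = 1.49 V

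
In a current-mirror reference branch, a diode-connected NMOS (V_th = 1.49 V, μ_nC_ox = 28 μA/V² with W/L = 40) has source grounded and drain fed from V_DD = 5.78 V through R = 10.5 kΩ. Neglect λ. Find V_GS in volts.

With gate tied to drain, V_GS = V_DS ≥ V_GS − V_th, so the device is in saturation.
k_n = μ_nC_ox · (W/L) = 1.12 mA/V².
KCL at the drain: ½ k_n (V_GS − V_th)² = (V_DD − V_GS)/R.
Let x = V_GS − 1.49. Then 5.88 x² + x − 4.29 = 0, giving x = 0.773 V (positive root), so V_GS = 2.26 V.
I_D = (V_DD − V_GS)/R = (5.78 − 2.26) / 10.5 = 0.335 mA.

V_GS = 2.26 V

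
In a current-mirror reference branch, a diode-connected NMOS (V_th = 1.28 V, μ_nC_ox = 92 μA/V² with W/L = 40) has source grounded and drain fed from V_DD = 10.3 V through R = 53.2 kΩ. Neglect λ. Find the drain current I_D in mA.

With gate tied to drain, V_GS = V_DS ≥ V_GS − V_th, so the device is in saturation.
k_n = μ_nC_ox · (W/L) = 3.68 mA/V².
KCL at the drain: ½ k_n (V_GS − V_th)² = (V_DD − V_GS)/R.
Let x = V_GS − 1.28. Then 97.9 x² + x − 9.02 = 0, giving x = 0.298 V (positive root), so V_GS = 1.58 V.
I_D = (V_DD − V_GS)/R = (10.3 − 1.58) / 53.2 = 0.164 mA.

I_D = 0.164 mA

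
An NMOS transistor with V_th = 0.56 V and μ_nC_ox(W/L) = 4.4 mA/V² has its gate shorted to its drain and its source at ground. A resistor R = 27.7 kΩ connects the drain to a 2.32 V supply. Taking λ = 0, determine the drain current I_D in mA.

I_D = 0.0577 mA

With gate tied to drain, V_GS = V_DS ≥ V_GS − V_th, so the device is in saturation.
KCL at the drain: ½ k_n (V_GS − V_th)² = (V_DD − V_GS)/R.
Let x = V_GS − 0.56. Then 60.9 x² + x − 1.76 = 0, giving x = 0.162 V (positive root), so V_GS = 0.722 V.
I_D = (V_DD − V_GS)/R = (2.32 − 0.722) / 27.7 = 0.0577 mA.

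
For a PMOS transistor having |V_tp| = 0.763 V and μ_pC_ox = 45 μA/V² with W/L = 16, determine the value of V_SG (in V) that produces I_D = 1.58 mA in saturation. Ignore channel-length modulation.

k_p = μ_pC_ox · (W/L) = 0.72 mA/V².
In saturation I_D = ½ k_p (V_SG − |V_tp|)², so V_SG − |V_tp| = √(2 I_D / k_p) = √(2 × 1.58 / 0.72) = 2.09 V.
V_SG = 0.763 + 2.09 = 2.86 V.

V_SG = 2.86 V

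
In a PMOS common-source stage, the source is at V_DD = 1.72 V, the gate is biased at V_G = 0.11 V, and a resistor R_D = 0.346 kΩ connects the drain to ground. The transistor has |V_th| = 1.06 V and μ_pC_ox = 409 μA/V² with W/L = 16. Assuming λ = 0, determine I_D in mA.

I_D = 0.990 mA

V_SG = V_DD − V_G = 1.72 − 0.11 = 1.61 V, so V_ov = 1.61 − 1.06 = 0.55 V.
k_p = μ_pC_ox · (W/L) = 6.544 mA/V².
Assume saturation: I_D = ½ k_p V_ov² = 0.5 × 6.544 × 0.55² = 0.99 mA, giving V_SD = V_DD − I_D R_D = 1.72 − 0.99 × 0.346 = 1.38 V.
V_SD = 1.38 V ≥ V_ov = 0.55 V, confirming saturation.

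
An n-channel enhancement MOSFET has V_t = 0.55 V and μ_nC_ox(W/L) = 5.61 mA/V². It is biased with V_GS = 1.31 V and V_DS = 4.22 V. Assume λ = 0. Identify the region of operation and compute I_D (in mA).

V_ov = V_GS − V_t = 1.31 − 0.55 = 0.76 V.
Since V_DS = 4.22 V ≥ V_ov = 0.76 V, the device is in saturation.
I_D = ½ k_n V_ov² = 0.5 × 5.61 × 0.76² = 1.62 mA.

Saturation; I_D = 1.62 mA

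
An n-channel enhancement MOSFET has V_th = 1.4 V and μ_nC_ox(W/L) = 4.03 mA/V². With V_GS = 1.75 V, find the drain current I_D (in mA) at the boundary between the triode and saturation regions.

At the boundary V_DS = V_ov = V_GS − V_th = 1.75 − 1.4 = 0.35 V.
I_D = ½ k_n V_ov² = 0.5 × 4.03 × 0.35² = 0.247 mA.

I_D = 0.247 mA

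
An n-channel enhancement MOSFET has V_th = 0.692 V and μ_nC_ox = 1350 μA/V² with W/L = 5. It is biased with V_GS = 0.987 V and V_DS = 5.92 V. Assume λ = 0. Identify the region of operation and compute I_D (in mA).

k_n = μ_nC_ox · (W/L) = 6.75 mA/V².
V_ov = V_GS − V_th = 0.987 − 0.692 = 0.295 V.
Since V_DS = 5.92 V ≥ V_ov = 0.295 V, the device is in saturation.
I_D = ½ k_n V_ov² = 0.5 × 6.75 × 0.295² = 0.294 mA.

Saturation; I_D = 0.294 mA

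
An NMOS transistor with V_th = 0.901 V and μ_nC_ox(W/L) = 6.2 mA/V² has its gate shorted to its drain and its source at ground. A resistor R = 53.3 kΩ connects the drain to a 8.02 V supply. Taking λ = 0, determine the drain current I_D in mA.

I_D = 0.130 mA

With gate tied to drain, V_GS = V_DS ≥ V_GS − V_th, so the device is in saturation.
KCL at the drain: ½ k_n (V_GS − V_th)² = (V_DD − V_GS)/R.
Let x = V_GS − 0.901. Then 165 x² + x − 7.119 = 0, giving x = 0.205 V (positive root), so V_GS = 1.11 V.
I_D = (V_DD − V_GS)/R = (8.02 − 1.11) / 53.3 = 0.13 mA.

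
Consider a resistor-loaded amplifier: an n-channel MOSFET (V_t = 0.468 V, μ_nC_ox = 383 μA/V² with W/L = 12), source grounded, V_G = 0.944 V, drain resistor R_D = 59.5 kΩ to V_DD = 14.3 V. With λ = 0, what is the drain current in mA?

I_D = 0.238 mA

V_GS = V_G = 0.944 V, so V_ov = 0.944 − 0.468 = 0.476 V.
k_n = μ_nC_ox · (W/L) = 4.596 mA/V².
Assume saturation: I_D = ½ k_n V_ov² = 0.5 × 4.596 × 0.476² = 0.521 mA, giving V_DS = V_DD − I_D R_D = 14.3 − 0.521 × 59.5 = -16.7 V.
But -16.7 V < V_ov = 0.476 V, so the device is actually in triode.
In triode I_D = k_n[V_ov V_DS − ½ V_DS²] and I_D = (V_DD − V_DS)/R_D. Equating: 137 V_DS² − 131.2 V_DS + 14.3 = 0, giving V_DS = 0.125 V (the root below V_ov).
I_D = (14.3 − 0.125) / 59.5 = 0.238 mA.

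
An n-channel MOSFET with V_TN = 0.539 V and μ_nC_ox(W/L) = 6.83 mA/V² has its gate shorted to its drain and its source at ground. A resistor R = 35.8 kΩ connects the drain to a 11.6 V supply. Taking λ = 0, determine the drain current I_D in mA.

With gate tied to drain, V_GS = V_DS ≥ V_GS − V_TN, so the device is in saturation.
KCL at the drain: ½ k_n (V_GS − V_TN)² = (V_DD − V_GS)/R.
Let x = V_GS − 0.539. Then 122 x² + x − 11.06 = 0, giving x = 0.297 V (positive root), so V_GS = 0.836 V.
I_D = (V_DD − V_GS)/R = (11.6 − 0.836) / 35.8 = 0.301 mA.

I_D = 0.301 mA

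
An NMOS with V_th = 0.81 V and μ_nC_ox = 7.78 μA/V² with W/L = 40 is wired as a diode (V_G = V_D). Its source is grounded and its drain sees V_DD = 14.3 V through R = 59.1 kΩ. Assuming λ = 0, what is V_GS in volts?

V_GS = 1.97 V

With gate tied to drain, V_GS = V_DS ≥ V_GS − V_th, so the device is in saturation.
k_n = μ_nC_ox · (W/L) = 0.3112 mA/V².
KCL at the drain: ½ k_n (V_GS − V_th)² = (V_DD − V_GS)/R.
Let x = V_GS − 0.81. Then 9.2 x² + x − 13.49 = 0, giving x = 1.16 V (positive root), so V_GS = 1.97 V.
I_D = (V_DD − V_GS)/R = (14.3 − 1.97) / 59.1 = 0.209 mA.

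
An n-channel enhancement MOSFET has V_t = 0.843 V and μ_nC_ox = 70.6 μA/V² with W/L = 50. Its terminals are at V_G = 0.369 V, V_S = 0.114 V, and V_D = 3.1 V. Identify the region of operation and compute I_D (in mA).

Cutoff; I_D = 0 mA

V_GS = V_G − V_S = 0.369 − 0.114 = 0.255 V; V_DS = V_D − V_S = 3.1 − 0.114 = 2.99 V.
V_GS = 0.255 V < V_t = 0.843 V, so the transistor is in cutoff.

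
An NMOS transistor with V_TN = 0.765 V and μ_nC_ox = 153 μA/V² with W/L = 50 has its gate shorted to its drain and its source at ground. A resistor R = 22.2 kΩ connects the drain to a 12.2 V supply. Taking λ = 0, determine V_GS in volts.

V_GS = 1.13 V

With gate tied to drain, V_GS = V_DS ≥ V_GS − V_TN, so the device is in saturation.
k_n = μ_nC_ox · (W/L) = 7.65 mA/V².
KCL at the drain: ½ k_n (V_GS − V_TN)² = (V_DD − V_GS)/R.
Let x = V_GS − 0.765. Then 84.9 x² + x − 11.43 = 0, giving x = 0.361 V (positive root), so V_GS = 1.13 V.
I_D = (V_DD − V_GS)/R = (12.2 − 1.13) / 22.2 = 0.499 mA.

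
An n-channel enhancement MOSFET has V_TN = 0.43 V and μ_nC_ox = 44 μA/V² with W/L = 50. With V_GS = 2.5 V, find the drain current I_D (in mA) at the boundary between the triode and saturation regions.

I_D = 4.71 mA

At the boundary V_DS = V_ov = V_GS − V_TN = 2.5 − 0.43 = 2.07 V.
k_n = μ_nC_ox · (W/L) = 2.2 mA/V².
I_D = ½ k_n V_ov² = 0.5 × 2.2 × 2.07² = 4.71 mA.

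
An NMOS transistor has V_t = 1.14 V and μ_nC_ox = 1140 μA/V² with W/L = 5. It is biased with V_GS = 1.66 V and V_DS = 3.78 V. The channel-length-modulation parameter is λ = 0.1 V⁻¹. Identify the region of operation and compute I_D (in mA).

Saturation; I_D = 1.06 mA

k_n = μ_nC_ox · (W/L) = 5.7 mA/V².
V_ov = V_GS − V_t = 1.66 − 1.14 = 0.52 V.
Since V_DS = 3.78 V ≥ V_ov = 0.52 V, the device is in saturation.
I_D = ½ k_n V_ov² (1 + λ V_DS) = 0.5 × 5.7 × 0.52² × (1 + 0.1 × 3.78) = 1.06 mA.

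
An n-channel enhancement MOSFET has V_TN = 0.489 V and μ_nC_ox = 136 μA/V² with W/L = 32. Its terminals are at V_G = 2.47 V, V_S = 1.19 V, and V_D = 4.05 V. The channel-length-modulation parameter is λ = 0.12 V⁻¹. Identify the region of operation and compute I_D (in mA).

V_GS = V_G − V_S = 2.47 − 1.19 = 1.28 V; V_DS = V_D − V_S = 4.05 − 1.19 = 2.86 V.
k_n = μ_nC_ox · (W/L) = 4.352 mA/V².
V_ov = V_GS − V_TN = 1.28 − 0.489 = 0.791 V.
Since V_DS = 2.86 V ≥ V_ov = 0.791 V, the device is in saturation.
I_D = ½ k_n V_ov² (1 + λ V_DS) = 0.5 × 4.352 × 0.791² × (1 + 0.12 × 2.86) = 1.83 mA.

Saturation; I_D = 1.83 mA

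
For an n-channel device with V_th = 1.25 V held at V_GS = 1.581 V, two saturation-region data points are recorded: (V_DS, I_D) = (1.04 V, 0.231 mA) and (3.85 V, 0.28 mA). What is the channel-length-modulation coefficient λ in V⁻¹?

With V_GS fixed, I_D ∝ (1 + λ V_DS) in saturation, so I_D2/I_D1 = (1 + λ V_DS2)/(1 + λ V_DS1).
0.28/0.231 = 1.212 = (1 + 3.85 λ)/(1 + 1.04 λ).
Solving: λ (I_D1 V_DS2 − I_D2 V_DS1) = I_D2 − I_D1, so λ = (0.28 − 0.231) / (0.231 × 3.85 − 0.28 × 1.04) = 0.049 / 0.598 = 0.0819 V⁻¹.

λ = 0.0819 V⁻¹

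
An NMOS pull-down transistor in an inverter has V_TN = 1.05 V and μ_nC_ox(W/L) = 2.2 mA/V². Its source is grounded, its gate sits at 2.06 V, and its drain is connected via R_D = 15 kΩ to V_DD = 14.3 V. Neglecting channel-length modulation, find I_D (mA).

V_GS = V_G = 2.06 V, so V_ov = 2.06 − 1.05 = 1.01 V.
Assume saturation: I_D = ½ k_n V_ov² = 0.5 × 2.2 × 1.01² = 1.12 mA, giving V_DS = V_DD − I_D R_D = 14.3 − 1.12 × 15 = -2.53 V.
But -2.53 V < V_ov = 1.01 V, so the device is actually in triode.
In triode I_D = k_n[V_ov V_DS − ½ V_DS²] and I_D = (V_DD − V_DS)/R_D. Equating: 16.5 V_DS² − 34.33 V_DS + 14.3 = 0, giving V_DS = 0.576 V (the root below V_ov).
I_D = (14.3 − 0.576) / 15 = 0.915 mA.

I_D = 0.915 mA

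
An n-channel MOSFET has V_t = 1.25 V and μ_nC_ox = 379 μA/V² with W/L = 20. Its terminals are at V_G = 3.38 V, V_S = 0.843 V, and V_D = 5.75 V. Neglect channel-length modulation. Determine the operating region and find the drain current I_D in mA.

V_GS = V_G − V_S = 3.38 − 0.843 = 2.54 V; V_DS = V_D − V_S = 5.75 − 0.843 = 4.91 V.
k_n = μ_nC_ox · (W/L) = 7.58 mA/V².
V_ov = V_GS − V_t = 2.54 − 1.25 = 1.29 V.
Since V_DS = 4.91 V ≥ V_ov = 1.29 V, the device is in saturation.
I_D = ½ k_n V_ov² = 0.5 × 7.58 × 1.29² = 6.28 mA.

Saturation; I_D = 6.28 mA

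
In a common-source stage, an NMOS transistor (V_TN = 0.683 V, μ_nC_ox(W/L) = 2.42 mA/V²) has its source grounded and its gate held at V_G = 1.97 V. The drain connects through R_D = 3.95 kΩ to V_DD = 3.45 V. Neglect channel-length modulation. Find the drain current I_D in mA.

V_GS = V_G = 1.97 V, so V_ov = 1.97 − 0.683 = 1.29 V.
Assume saturation: I_D = ½ k_n V_ov² = 0.5 × 2.42 × 1.29² = 2 mA, giving V_DS = V_DD − I_D R_D = 3.45 − 2 × 3.95 = -4.47 V.
But -4.47 V < V_ov = 1.29 V, so the device is actually in triode.
In triode I_D = k_n[V_ov V_DS − ½ V_DS²] and I_D = (V_DD − V_DS)/R_D. Equating: 4.78 V_DS² − 13.3 V_DS + 3.45 = 0, giving V_DS = 0.289 V (the root below V_ov).
I_D = (3.45 − 0.289) / 3.95 = 0.8 mA.

I_D = 0.800 mA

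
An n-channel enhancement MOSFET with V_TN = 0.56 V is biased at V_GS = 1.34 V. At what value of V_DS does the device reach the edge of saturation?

The boundary between triode and saturation is V_DS = V_GS − V_TN = V_ov.
V_ov = 1.34 − 0.56 = 0.78 V.

V_DS,sat = 0.780 V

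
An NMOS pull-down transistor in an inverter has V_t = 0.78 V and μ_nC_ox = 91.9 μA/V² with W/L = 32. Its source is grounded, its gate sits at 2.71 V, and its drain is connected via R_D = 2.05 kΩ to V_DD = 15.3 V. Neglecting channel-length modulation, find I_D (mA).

I_D = 5.48 mA

V_GS = V_G = 2.71 V, so V_ov = 2.71 − 0.78 = 1.93 V.
k_n = μ_nC_ox · (W/L) = 2.941 mA/V².
Assume saturation: I_D = ½ k_n V_ov² = 0.5 × 2.941 × 1.93² = 5.48 mA, giving V_DS = V_DD − I_D R_D = 15.3 − 5.48 × 2.05 = 4.07 V.
V_DS = 4.07 V ≥ V_ov = 1.93 V, confirming saturation.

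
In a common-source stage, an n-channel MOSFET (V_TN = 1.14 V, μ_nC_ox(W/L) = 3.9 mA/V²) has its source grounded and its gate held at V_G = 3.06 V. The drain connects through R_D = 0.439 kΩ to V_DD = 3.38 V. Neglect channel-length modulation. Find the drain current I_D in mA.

I_D = 5.47 mA

V_GS = V_G = 3.06 V, so V_ov = 3.06 − 1.14 = 1.92 V.
Assume saturation: I_D = ½ k_n V_ov² = 0.5 × 3.9 × 1.92² = 7.19 mA, giving V_DS = V_DD − I_D R_D = 3.38 − 7.19 × 0.439 = 0.224 V.
But 0.224 V < V_ov = 1.92 V, so the device is actually in triode.
In triode I_D = k_n[V_ov V_DS − ½ V_DS²] and I_D = (V_DD − V_DS)/R_D. Equating: 0.856 V_DS² − 4.287 V_DS + 3.38 = 0, giving V_DS = 0.98 V (the root below V_ov).
I_D = (3.38 − 0.98) / 0.439 = 5.47 mA.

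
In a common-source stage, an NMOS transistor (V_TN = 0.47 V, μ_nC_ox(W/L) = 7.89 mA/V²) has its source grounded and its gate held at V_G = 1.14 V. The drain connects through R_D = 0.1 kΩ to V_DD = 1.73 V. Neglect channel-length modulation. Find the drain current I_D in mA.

I_D = 1.77 mA

V_GS = V_G = 1.14 V, so V_ov = 1.14 − 0.47 = 0.67 V.
Assume saturation: I_D = ½ k_n V_ov² = 0.5 × 7.89 × 0.67² = 1.77 mA, giving V_DS = V_DD − I_D R_D = 1.73 − 1.77 × 0.1 = 1.55 V.
V_DS = 1.55 V ≥ V_ov = 0.67 V, confirming saturation.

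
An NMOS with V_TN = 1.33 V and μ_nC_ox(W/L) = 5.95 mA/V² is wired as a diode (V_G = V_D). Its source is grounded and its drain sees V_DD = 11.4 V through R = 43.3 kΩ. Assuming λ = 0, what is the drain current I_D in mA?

With gate tied to drain, V_GS = V_DS ≥ V_GS − V_TN, so the device is in saturation.
KCL at the drain: ½ k_n (V_GS − V_TN)² = (V_DD − V_GS)/R.
Let x = V_GS − 1.33. Then 129 x² + x − 10.07 = 0, giving x = 0.276 V (positive root), so V_GS = 1.61 V.
I_D = (V_DD − V_GS)/R = (11.4 − 1.61) / 43.3 = 0.226 mA.

I_D = 0.226 mA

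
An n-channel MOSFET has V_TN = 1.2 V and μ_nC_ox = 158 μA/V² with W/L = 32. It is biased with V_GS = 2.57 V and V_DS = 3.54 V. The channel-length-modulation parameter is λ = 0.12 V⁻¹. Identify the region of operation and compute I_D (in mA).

k_n = μ_nC_ox · (W/L) = 5.056 mA/V².
V_ov = V_GS − V_TN = 2.57 − 1.2 = 1.37 V.
Since V_DS = 3.54 V ≥ V_ov = 1.37 V, the device is in saturation.
I_D = ½ k_n V_ov² (1 + λ V_DS) = 0.5 × 5.056 × 1.37² × (1 + 0.12 × 3.54) = 6.76 mA.

Saturation; I_D = 6.76 mA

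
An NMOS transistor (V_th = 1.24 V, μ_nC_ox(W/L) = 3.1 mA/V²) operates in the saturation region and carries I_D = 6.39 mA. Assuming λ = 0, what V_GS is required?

In saturation I_D = ½ k_n (V_GS − V_th)², so V_GS − V_th = √(2 I_D / k_n) = √(2 × 6.39 / 3.1) = 2.03 V.
V_GS = 1.24 + 2.03 = 3.27 V.

V_GS = 3.27 V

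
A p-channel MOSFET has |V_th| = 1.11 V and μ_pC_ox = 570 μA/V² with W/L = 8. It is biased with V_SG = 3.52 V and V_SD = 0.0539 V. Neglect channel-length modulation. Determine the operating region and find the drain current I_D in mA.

k_p = μ_pC_ox · (W/L) = 4.56 mA/V².
V_ov = V_SG − |V_th| = 3.52 − 1.11 = 2.41 V.
Since V_SD = 0.0539 V < V_ov = 2.41 V, the device is in the triode region.
I_D = k_p [V_ov · V_SD − ½ V_SD²] = 4.56 × [2.41 × 0.0539 − 0.5 × 0.0539²] = 0.586 mA.

Triode; I_D = 0.586 mA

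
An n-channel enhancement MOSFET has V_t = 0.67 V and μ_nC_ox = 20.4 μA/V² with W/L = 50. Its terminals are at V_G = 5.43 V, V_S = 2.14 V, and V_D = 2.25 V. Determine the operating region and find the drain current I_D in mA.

Triode; I_D = 0.288 mA

V_GS = V_G − V_S = 5.43 − 2.14 = 3.29 V; V_DS = V_D − V_S = 2.25 − 2.14 = 0.11 V.
k_n = μ_nC_ox · (W/L) = 1.02 mA/V².
V_ov = V_GS − V_t = 3.29 − 0.67 = 2.62 V.
Since V_DS = 0.11 V < V_ov = 2.62 V, the device is in the triode region.
I_D = k_n [V_ov · V_DS − ½ V_DS²] = 1.02 × [2.62 × 0.11 − 0.5 × 0.11²] = 0.288 mA.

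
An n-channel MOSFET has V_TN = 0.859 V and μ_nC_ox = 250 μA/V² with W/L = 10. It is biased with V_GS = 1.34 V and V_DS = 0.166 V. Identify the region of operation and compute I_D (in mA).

Triode; I_D = 0.165 mA

k_n = μ_nC_ox · (W/L) = 2.5 mA/V².
V_ov = V_GS − V_TN = 1.34 − 0.859 = 0.481 V.
Since V_DS = 0.166 V < V_ov = 0.481 V, the device is in the triode region.
I_D = k_n [V_ov · V_DS − ½ V_DS²] = 2.5 × [0.481 × 0.166 − 0.5 × 0.166²] = 0.165 mA.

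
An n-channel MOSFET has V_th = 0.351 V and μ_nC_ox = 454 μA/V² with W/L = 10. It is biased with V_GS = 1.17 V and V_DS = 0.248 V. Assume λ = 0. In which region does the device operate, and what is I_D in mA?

Triode; I_D = 0.783 mA

k_n = μ_nC_ox · (W/L) = 4.54 mA/V².
V_ov = V_GS − V_th = 1.17 − 0.351 = 0.819 V.
Since V_DS = 0.248 V < V_ov = 0.819 V, the device is in the triode region.
I_D = k_n [V_ov · V_DS − ½ V_DS²] = 4.54 × [0.819 × 0.248 − 0.5 × 0.248²] = 0.783 mA.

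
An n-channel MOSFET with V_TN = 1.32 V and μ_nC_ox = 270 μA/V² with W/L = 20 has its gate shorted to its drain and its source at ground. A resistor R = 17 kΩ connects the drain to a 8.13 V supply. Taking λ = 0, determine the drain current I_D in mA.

I_D = 0.379 mA

With gate tied to drain, V_GS = V_DS ≥ V_GS − V_TN, so the device is in saturation.
k_n = μ_nC_ox · (W/L) = 5.4 mA/V².
KCL at the drain: ½ k_n (V_GS − V_TN)² = (V_DD − V_GS)/R.
Let x = V_GS − 1.32. Then 45.9 x² + x − 6.81 = 0, giving x = 0.374 V (positive root), so V_GS = 1.69 V.
I_D = (V_DD − V_GS)/R = (8.13 − 1.69) / 17 = 0.379 mA.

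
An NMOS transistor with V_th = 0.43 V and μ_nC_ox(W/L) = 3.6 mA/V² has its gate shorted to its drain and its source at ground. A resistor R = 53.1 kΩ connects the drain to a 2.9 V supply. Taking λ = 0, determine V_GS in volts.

V_GS = 0.586 V

With gate tied to drain, V_GS = V_DS ≥ V_GS − V_th, so the device is in saturation.
KCL at the drain: ½ k_n (V_GS − V_th)² = (V_DD − V_GS)/R.
Let x = V_GS − 0.43. Then 95.6 x² + x − 2.47 = 0, giving x = 0.156 V (positive root), so V_GS = 0.586 V.
I_D = (V_DD − V_GS)/R = (2.9 − 0.586) / 53.1 = 0.0436 mA.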